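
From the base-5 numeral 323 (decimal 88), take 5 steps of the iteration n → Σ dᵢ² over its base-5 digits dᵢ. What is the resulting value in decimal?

88 = (3,2,3)_5 → 3² + 2² + 3² = 9 + 4 + 9 = 22
22 = (4,2)_5 → 4² + 2² = 16 + 4 = 20
20 = (4,0)_5 → 4² + 0² = 16 + 0 = 16
16 = (3,1)_5 → 3² + 1² = 9 + 1 = 10
10 = (2,0)_5 → 2² + 0² = 4 + 0 = 4

4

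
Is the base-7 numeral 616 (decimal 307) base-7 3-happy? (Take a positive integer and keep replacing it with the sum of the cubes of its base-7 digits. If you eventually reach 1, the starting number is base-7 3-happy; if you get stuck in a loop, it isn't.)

307 = (6,1,6)_7 → 6³ + 1³ + 6³ = 216 + 1 + 216 = 433
433 = (1,1,5,6)_7 → 1³ + 1³ + 5³ + 6³ = 1 + 1 + 125 + 216 = 343
343 = (1,0,0,0)_7 → 1³ + 0³ + 0³ + 0³ = 1 + 0 + 0 + 0 = 1  — reached 1.

base-7 3-happy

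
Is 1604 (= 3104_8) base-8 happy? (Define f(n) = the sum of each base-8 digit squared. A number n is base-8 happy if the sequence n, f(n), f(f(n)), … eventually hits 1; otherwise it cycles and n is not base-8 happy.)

not base-8 happy

1604 = (3,1,0,4)_8 → 3² + 1² + 0² + 4² = 9 + 1 + 0 + 16 = 26
26 = (3,2)_8 → 3² + 2² = 9 + 4 = 13
13 = (1,5)_8 → 1² + 5² = 1 + 25 = 26  — 26 already seen; the sequence cycles without reaching 1.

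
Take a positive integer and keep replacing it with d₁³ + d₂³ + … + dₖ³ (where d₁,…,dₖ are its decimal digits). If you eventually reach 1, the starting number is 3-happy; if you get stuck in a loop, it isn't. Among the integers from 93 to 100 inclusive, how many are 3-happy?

1

93: 93 → 756 → 684 → 792 → 1080 → 513 → 153 → 153  (repeats 153)
94: 94 → 793 → 1099 → 1459 → 919 → 1459  (repeats 1459)
95: 95 → 854 → 701 → 344 → 155 → 251 → 134 → 92 → 737 → 713 → 371 → 371  (repeats 371)
96: 96 → 945 → 918 → 1242 → 81 → 513 → 153 → 153  (repeats 153)
97: 97 → 1072 → 352 → 160 → 217 → 352  (repeats 352)
98: 98 → 1241 → 74 → 407 → 407  (repeats 407)
99: 99 → 1458 → 702 → 351 → 153 → 153  (repeats 153)
100: 100 → 1  (reaches 1)
3-happy: 100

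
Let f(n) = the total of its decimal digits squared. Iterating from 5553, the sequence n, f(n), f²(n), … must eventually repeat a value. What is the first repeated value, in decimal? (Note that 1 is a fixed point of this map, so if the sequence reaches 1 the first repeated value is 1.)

89

5553 → 84
84 → 80
80 → 64
64 → 52
52 → 29
29 → 85
85 → 89
89 → 145
145 → 42
42 → 20
20 → 4
4 → 16
16 → 37
37 → 58
58 → 89  — 89 already appeared earlier.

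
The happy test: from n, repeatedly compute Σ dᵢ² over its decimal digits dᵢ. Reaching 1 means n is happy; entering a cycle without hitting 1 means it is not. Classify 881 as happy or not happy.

happy

881 → 8² + 8² + 1² = 64 + 64 + 1 = 129
129 → 1² + 2² + 9² = 1 + 4 + 81 = 86
86 → 8² + 6² = 64 + 36 = 100
100 → 1² + 0² + 0² = 1 + 0 + 0 = 1  — reached 1.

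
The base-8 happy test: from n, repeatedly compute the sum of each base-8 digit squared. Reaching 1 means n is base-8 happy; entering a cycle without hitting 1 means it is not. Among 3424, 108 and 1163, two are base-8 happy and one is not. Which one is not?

108

3424: 3424 → 77 → 27 → 18 → 8 → 1  — reaches 1 (base-8 happy)
108: 108 → 42 → 29 → 34 → 20 → 20  — repeats 20 (not base-8 happy)
1163: 1163 → 18 → 8 → 1  — reaches 1 (base-8 happy)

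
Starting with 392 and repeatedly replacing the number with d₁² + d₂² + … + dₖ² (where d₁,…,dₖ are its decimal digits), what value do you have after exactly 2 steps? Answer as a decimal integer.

392 → 3² + 9² + 2² = 9 + 81 + 4 = 94
94 → 9² + 4² = 81 + 16 = 97

97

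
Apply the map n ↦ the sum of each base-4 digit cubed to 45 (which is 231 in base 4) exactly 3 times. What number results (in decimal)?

9

45 = (2,3,1)_4 → 2³ + 3³ + 1³ = 8 + 27 + 1 = 36
36 = (2,1,0)_4 → 2³ + 1³ + 0³ = 8 + 1 + 0 = 9
9 = (2,1)_4 → 2³ + 1³ = 8 + 1 = 9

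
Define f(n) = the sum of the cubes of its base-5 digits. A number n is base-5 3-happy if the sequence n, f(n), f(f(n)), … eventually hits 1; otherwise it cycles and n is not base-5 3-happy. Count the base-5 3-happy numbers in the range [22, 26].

22: 22 → 72 → 80 → 28 → 28  — not base-5 3-happy
23: 23 → 91 → 55 → 9 → 65 → 35 → 9  — not base-5 3-happy
24: 24 → 128 → 28 → 28  — not base-5 3-happy
25: 25 → 1  — base-5 3-happy
26: 26 → 2 → 8 → 28 → 28  — not base-5 3-happy
base-5 3-happy: 25

1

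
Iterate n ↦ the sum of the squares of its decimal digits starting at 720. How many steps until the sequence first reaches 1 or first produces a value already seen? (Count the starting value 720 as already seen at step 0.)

720 → 7² + 2² + 0² = 53
53 → 5² + 3² = 34
34 → 3² + 4² = 25
25 → 2² + 5² = 29
29 → 2² + 9² = 85
85 → 8² + 5² = 89
89 → 8² + 9² = 145
145 → 1² + 4² + 5² = 42
42 → 4² + 2² = 20
20 → 2² + 0² = 4
4 → 4² = 16
16 → 1² + 6² = 37
37 → 3² + 7² = 58
58 → 5² + 8² = 89  — 89 repeats.
That took 14 steps.

14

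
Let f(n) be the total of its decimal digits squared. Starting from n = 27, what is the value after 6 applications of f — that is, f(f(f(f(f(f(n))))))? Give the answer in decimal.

27 → 2² + 7² = 53
53 → 5² + 3² = 34
34 → 3² + 4² = 25
25 → 2² + 5² = 29
29 → 2² + 9² = 85
85 → 8² + 5² = 89

89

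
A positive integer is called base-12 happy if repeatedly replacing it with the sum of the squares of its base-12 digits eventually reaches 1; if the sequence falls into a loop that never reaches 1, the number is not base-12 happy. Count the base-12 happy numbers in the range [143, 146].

143: 143 → 242 → 69 → 106 → 164 → 66 → 61 → 26 → 8 → 64 → 41 → 34 → 104 → 128 → 164  (repeats 164)
144: 144 → 1  (reaches 1)
145: 145 → 2 → 4 → 16 → 17 → 26 → 8 → 64 → 41 → 34 → 104 → 128 → 164 → 66 → 61 → 26  (repeats 26)
146: 146 → 5 → 25 → 5  (repeats 5)
base-12 happy: 144

1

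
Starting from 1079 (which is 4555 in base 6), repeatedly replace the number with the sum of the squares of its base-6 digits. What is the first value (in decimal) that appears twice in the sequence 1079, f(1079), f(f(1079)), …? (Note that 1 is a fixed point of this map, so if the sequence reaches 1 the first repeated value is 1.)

1079 = (4,5,5,5)_6 → 4² + 5² + 5² + 5² = 16 + 25 + 25 + 25 = 91
91 = (2,3,1)_6 → 2² + 3² + 1² = 4 + 9 + 1 = 14
14 = (2,2)_6 → 2² + 2² = 4 + 4 = 8
8 = (1,2)_6 → 1² + 2² = 1 + 4 = 5
5 = (5)_6 → 5² = 25
25 = (4,1)_6 → 4² + 1² = 16 + 1 = 17
17 = (2,5)_6 → 2² + 5² = 4 + 25 = 29
29 = (4,5)_6 → 4² + 5² = 16 + 25 = 41
41 = (1,0,5)_6 → 1² + 0² + 5² = 1 + 0 + 25 = 26
26 = (4,2)_6 → 4² + 2² = 16 + 4 = 20
20 = (3,2)_6 → 3² + 2² = 9 + 4 = 13
13 = (2,1)_6 → 2² + 1² = 4 + 1 = 5  — 5 already appeared earlier.

5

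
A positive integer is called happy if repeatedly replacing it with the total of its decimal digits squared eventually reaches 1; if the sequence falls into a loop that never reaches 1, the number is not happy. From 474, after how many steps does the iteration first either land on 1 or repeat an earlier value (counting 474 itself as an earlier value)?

474 → 4² + 7² + 4² = 16 + 49 + 16 = 81
81 → 8² + 1² = 64 + 1 = 65
65 → 6² + 5² = 36 + 25 = 61
61 → 6² + 1² = 36 + 1 = 37
37 → 3² + 7² = 9 + 49 = 58
58 → 5² + 8² = 25 + 64 = 89
89 → 8² + 9² = 64 + 81 = 145
145 → 1² + 4² + 5² = 1 + 16 + 25 = 42
42 → 4² + 2² = 16 + 4 = 20
20 → 2² + 0² = 4 + 0 = 4
4 → 4² = 16
16 → 1² + 6² = 1 + 36 = 37  — 37 repeats.
That took 12 steps.

12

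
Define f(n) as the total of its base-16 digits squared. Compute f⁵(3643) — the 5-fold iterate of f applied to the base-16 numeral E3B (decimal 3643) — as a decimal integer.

64

3643 = (14,3,11)_16 → 326
326 = (1,4,6)_16 → 53
53 = (3,5)_16 → 34
34 = (2,2)_16 → 8
8 = (8)_16 → 64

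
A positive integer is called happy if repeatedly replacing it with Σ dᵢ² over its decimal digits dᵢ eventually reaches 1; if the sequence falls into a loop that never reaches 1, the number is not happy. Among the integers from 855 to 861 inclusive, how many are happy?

855: 855 → 114 → 18 → 65 → 61 → 37 → 58 → 89 → 145 → 42 → 20 → 4 → 16 → 37  (repeats 37)
856: 856 → 125 → 30 → 9 → 81 → 65 → 61 → 37 → 58 → 89 → 145 → 42 → 20 → 4 → 16 → 37  (repeats 37)
857: 857 → 138 → 74 → 65 → 61 → 37 → 58 → 89 → 145 → 42 → 20 → 4 → 16 → 37  (repeats 37)
858: 858 → 153 → 35 → 34 → 25 → 29 → 85 → 89 → 145 → 42 → 20 → 4 → 16 → 37 → 58 → 89  (repeats 89)
859: 859 → 170 → 50 → 25 → 29 → 85 → 89 → 145 → 42 → 20 → 4 → 16 → 37 → 58 → 89  (repeats 89)
860: 860 → 100 → 1  (reaches 1)
861: 861 → 101 → 2 → 4 → 16 → 37 → 58 → 89 → 145 → 42 → 20 → 4  (repeats 4)
happy: 860

1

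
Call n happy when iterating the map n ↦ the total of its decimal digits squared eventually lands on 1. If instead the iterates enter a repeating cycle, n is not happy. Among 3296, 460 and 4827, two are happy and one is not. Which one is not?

460

3296: 3296 → 130 → 10 → 1  — reaches 1 (happy)
460: 460 → 52 → 29 → 85 → 89 → 145 → 42 → 20 → 4 → 16 → 37 → 58 → 89  — repeats 89 (not happy)
4827: 4827 → 133 → 19 → 82 → 68 → 100 → 1  — reaches 1 (happy)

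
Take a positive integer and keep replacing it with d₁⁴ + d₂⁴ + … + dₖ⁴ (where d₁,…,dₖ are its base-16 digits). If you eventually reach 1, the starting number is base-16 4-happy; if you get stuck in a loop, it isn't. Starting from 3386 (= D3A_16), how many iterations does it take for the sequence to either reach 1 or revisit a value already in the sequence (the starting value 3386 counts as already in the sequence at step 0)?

11

3386 = (13,3,10)_16 → 13⁴ + 3⁴ + 10⁴ = 28561 + 81 + 10000 = 38642
38642 = (9,6,15,2)_16 → 9⁴ + 6⁴ + 15⁴ + 2⁴ = 6561 + 1296 + 50625 + 16 = 58498
58498 = (14,4,8,2)_16 → 14⁴ + 4⁴ + 8⁴ + 2⁴ = 38416 + 256 + 4096 + 16 = 42784
42784 = (10,7,2,0)_16 → 10⁴ + 7⁴ + 2⁴ + 0⁴ = 10000 + 2401 + 16 + 0 = 12417
12417 = (3,0,8,1)_16 → 3⁴ + 0⁴ + 8⁴ + 1⁴ = 81 + 0 + 4096 + 1 = 4178
4178 = (1,0,5,2)_16 → 1⁴ + 0⁴ + 5⁴ + 2⁴ = 1 + 0 + 625 + 16 = 642
642 = (2,8,2)_16 → 2⁴ + 8⁴ + 2⁴ = 16 + 4096 + 16 = 4128
4128 = (1,0,2,0)_16 → 1⁴ + 0⁴ + 2⁴ + 0⁴ = 1 + 0 + 16 + 0 = 17
17 = (1,1)_16 → 1⁴ + 1⁴ = 1 + 1 = 2
2 = (2)_16 → 2⁴ = 16
16 = (1,0)_16 → 1⁴ + 0⁴ = 1 + 0 = 1  — reached 1.
That took 11 steps.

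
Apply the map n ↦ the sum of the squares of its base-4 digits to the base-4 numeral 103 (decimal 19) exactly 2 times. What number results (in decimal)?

19 = (1,0,3)_4 → 1² + 0² + 3² = 1 + 0 + 9 = 10
10 = (2,2)_4 → 2² + 2² = 4 + 4 = 8

8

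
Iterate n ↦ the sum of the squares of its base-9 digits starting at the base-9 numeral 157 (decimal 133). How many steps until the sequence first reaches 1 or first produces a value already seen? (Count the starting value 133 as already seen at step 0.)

133 = (1,5,7)_9 → 75
75 = (8,3)_9 → 73
73 = (8,1)_9 → 65
65 = (7,2)_9 → 53
53 = (5,8)_9 → 89
89 = (1,0,8)_9 → 65  — 65 repeats.
That took 6 steps.

6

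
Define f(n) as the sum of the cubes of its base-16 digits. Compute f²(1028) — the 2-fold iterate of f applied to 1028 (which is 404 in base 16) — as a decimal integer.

1028 = (4,0,4)_16 → 4³ + 0³ + 4³ = 64 + 0 + 64 = 128
128 = (8,0)_16 → 8³ + 0³ = 512 + 0 = 512

512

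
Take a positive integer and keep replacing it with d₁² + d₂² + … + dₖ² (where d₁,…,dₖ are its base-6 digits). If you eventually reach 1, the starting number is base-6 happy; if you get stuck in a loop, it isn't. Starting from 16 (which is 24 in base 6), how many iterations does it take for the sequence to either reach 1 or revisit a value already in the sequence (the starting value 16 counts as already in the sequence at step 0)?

16 = (2,4)_6 → 2² + 4² = 4 + 16 = 20
20 = (3,2)_6 → 3² + 2² = 9 + 4 = 13
13 = (2,1)_6 → 2² + 1² = 4 + 1 = 5
5 = (5)_6 → 5² = 25
25 = (4,1)_6 → 4² + 1² = 16 + 1 = 17
17 = (2,5)_6 → 2² + 5² = 4 + 25 = 29
29 = (4,5)_6 → 4² + 5² = 16 + 25 = 41
41 = (1,0,5)_6 → 1² + 0² + 5² = 1 + 0 + 25 = 26
26 = (4,2)_6 → 4² + 2² = 16 + 4 = 20  — 20 repeats.
That took 9 steps.

9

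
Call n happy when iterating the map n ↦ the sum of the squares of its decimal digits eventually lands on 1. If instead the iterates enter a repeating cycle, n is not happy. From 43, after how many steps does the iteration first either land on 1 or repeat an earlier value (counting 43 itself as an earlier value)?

43 → 4² + 3² = 16 + 9 = 25
25 → 2² + 5² = 4 + 25 = 29
29 → 2² + 9² = 4 + 81 = 85
85 → 8² + 5² = 64 + 25 = 89
89 → 8² + 9² = 64 + 81 = 145
145 → 1² + 4² + 5² = 1 + 16 + 25 = 42
42 → 4² + 2² = 16 + 4 = 20
20 → 2² + 0² = 4 + 0 = 4
4 → 4² = 16
16 → 1² + 6² = 1 + 36 = 37
37 → 3² + 7² = 9 + 49 = 58
58 → 5² + 8² = 25 + 64 = 89  — 89 repeats.
That took 12 steps.

12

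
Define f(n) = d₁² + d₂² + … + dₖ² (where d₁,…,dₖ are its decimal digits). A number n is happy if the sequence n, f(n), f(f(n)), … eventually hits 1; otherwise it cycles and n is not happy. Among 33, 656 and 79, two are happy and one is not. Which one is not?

33

33: 33 → 18 → 65 → 61 → 37 → 58 → 89 → 145 → 42 → 20 → 4 → 16 → 37  — repeats 37 (not happy)
656: 656 → 97 → 130 → 10 → 1  — reaches 1 (happy)
79: 79 → 130 → 10 → 1  — reaches 1 (happy)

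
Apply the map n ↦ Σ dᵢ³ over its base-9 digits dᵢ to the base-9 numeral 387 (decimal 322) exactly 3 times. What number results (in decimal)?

244

322 = (3,8,7)_9 → 3³ + 8³ + 7³ = 27 + 512 + 343 = 882
882 = (1,1,8,0)_9 → 1³ + 1³ + 8³ + 0³ = 1 + 1 + 512 + 0 = 514
514 = (6,3,1)_9 → 6³ + 3³ + 1³ = 216 + 27 + 1 = 244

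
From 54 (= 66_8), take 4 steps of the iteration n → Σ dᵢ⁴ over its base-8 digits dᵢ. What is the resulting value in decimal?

54 = (6,6)_8 → 6⁴ + 6⁴ = 2592
2592 = (5,0,4,0)_8 → 5⁴ + 0⁴ + 4⁴ + 0⁴ = 881
881 = (1,5,6,1)_8 → 1⁴ + 5⁴ + 6⁴ + 1⁴ = 1923
1923 = (3,6,0,3)_8 → 3⁴ + 6⁴ + 0⁴ + 3⁴ = 1458

1458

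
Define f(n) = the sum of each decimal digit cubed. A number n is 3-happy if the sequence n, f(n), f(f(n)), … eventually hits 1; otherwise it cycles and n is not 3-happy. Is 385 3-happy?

385 → 3³ + 8³ + 5³ = 664
664 → 6³ + 6³ + 4³ = 496
496 → 4³ + 9³ + 6³ = 1009
1009 → 1³ + 0³ + 0³ + 9³ = 730
730 → 7³ + 3³ + 0³ = 370
370 → 3³ + 7³ + 0³ = 370  — 370 already seen; the sequence cycles without reaching 1.

not 3-happy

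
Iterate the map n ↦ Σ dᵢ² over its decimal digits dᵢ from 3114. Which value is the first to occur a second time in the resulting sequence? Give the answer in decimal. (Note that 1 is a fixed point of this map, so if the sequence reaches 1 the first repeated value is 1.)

3114 → 3² + 1² + 1² + 4² = 9 + 1 + 1 + 16 = 27
27 → 2² + 7² = 4 + 49 = 53
53 → 5² + 3² = 25 + 9 = 34
34 → 3² + 4² = 9 + 16 = 25
25 → 2² + 5² = 4 + 25 = 29
29 → 2² + 9² = 4 + 81 = 85
85 → 8² + 5² = 64 + 25 = 89
89 → 8² + 9² = 64 + 81 = 145
145 → 1² + 4² + 5² = 1 + 16 + 25 = 42
42 → 4² + 2² = 16 + 4 = 20
20 → 2² + 0² = 4 + 0 = 4
4 → 4² = 16
16 → 1² + 6² = 1 + 36 = 37
37 → 3² + 7² = 9 + 49 = 58
58 → 5² + 8² = 25 + 64 = 89  — 89 already appeared earlier.

89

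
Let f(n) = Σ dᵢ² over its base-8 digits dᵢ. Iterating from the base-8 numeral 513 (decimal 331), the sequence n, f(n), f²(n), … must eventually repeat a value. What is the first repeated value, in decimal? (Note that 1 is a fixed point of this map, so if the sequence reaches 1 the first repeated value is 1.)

25

331 = (5,1,3)_8 → 5² + 1² + 3² = 25 + 1 + 9 = 35
35 = (4,3)_8 → 4² + 3² = 16 + 9 = 25
25 = (3,1)_8 → 3² + 1² = 9 + 1 = 10
10 = (1,2)_8 → 1² + 2² = 1 + 4 = 5
5 = (5)_8 → 5² = 25  — 25 already appeared earlier.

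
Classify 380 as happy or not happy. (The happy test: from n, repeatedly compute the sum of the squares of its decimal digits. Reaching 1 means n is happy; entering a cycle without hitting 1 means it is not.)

not happy

380 → 3² + 8² + 0² = 9 + 64 + 0 = 73
73 → 7² + 3² = 49 + 9 = 58
58 → 5² + 8² = 25 + 64 = 89
89 → 8² + 9² = 64 + 81 = 145
145 → 1² + 4² + 5² = 1 + 16 + 25 = 42
42 → 4² + 2² = 16 + 4 = 20
20 → 2² + 0² = 4 + 0 = 4
4 → 4² = 16
16 → 1² + 6² = 1 + 36 = 37
37 → 3² + 7² = 9 + 49 = 58  — 58 already seen; the sequence cycles without reaching 1.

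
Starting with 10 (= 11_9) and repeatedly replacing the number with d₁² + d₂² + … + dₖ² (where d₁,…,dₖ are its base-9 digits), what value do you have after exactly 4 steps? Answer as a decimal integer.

50

10 = (1,1)_9 → 1² + 1² = 2
2 = (2)_9 → 2² = 4
4 = (4)_9 → 4² = 16
16 = (1,7)_9 → 1² + 7² = 50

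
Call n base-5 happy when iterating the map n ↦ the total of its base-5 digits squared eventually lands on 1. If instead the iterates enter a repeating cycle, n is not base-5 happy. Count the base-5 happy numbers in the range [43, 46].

43: 43 → 19 → 25 → 1  (reaches 1)
44: 44 → 26 → 2 → 4 → 16 → 10 → 4  (repeats 4)
45: 45 → 17 → 13 → 13  (repeats 13)
46: 46 → 18 → 18  (repeats 18)
base-5 happy: 43

1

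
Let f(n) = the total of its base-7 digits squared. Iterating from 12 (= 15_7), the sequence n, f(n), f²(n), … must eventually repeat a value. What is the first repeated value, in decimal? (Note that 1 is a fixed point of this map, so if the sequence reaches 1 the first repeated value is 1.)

10

12 = (1,5)_7 → 1² + 5² = 26
26 = (3,5)_7 → 3² + 5² = 34
34 = (4,6)_7 → 4² + 6² = 52
52 = (1,0,3)_7 → 1² + 0² + 3² = 10
10 = (1,3)_7 → 1² + 3² = 10  — 10 already appeared earlier.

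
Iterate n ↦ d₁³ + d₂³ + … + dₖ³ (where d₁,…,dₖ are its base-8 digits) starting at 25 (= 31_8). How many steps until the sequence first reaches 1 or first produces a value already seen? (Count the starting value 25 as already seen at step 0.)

25 = (3,1)_8 → 3³ + 1³ = 28
28 = (3,4)_8 → 3³ + 4³ = 91
91 = (1,3,3)_8 → 1³ + 3³ + 3³ = 55
55 = (6,7)_8 → 6³ + 7³ = 559
559 = (1,0,5,7)_8 → 1³ + 0³ + 5³ + 7³ = 469
469 = (7,2,5)_8 → 7³ + 2³ + 5³ = 476
476 = (7,3,4)_8 → 7³ + 3³ + 4³ = 434
434 = (6,6,2)_8 → 6³ + 6³ + 2³ = 440
440 = (6,7,0)_8 → 6³ + 7³ + 0³ = 559  — 559 repeats.
That took 9 steps.

9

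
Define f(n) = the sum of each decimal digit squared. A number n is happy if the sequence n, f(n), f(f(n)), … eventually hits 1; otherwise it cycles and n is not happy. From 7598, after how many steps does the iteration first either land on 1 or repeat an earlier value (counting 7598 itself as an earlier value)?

4

7598 → 7² + 5² + 9² + 8² = 49 + 25 + 81 + 64 = 219
219 → 2² + 1² + 9² = 4 + 1 + 81 = 86
86 → 8² + 6² = 64 + 36 = 100
100 → 1² + 0² + 0² = 1 + 0 + 0 = 1  — reached 1.
That took 4 steps.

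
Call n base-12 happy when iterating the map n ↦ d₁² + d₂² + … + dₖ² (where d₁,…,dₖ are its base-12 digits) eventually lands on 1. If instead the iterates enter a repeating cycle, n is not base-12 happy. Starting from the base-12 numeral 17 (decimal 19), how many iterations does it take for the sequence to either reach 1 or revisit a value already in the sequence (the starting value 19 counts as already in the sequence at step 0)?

19 = (1,7)_12 → 1² + 7² = 50
50 = (4,2)_12 → 4² + 2² = 20
20 = (1,8)_12 → 1² + 8² = 65
65 = (5,5)_12 → 5² + 5² = 50  — 50 repeats.
That took 4 steps.

4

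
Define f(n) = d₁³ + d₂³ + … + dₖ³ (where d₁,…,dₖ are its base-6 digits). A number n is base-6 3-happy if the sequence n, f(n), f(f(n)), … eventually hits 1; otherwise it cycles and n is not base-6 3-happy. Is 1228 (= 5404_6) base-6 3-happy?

base-6 3-happy

1228 = (5,4,0,4)_6 → 5³ + 4³ + 0³ + 4³ = 125 + 64 + 0 + 64 = 253
253 = (1,1,0,1)_6 → 1³ + 1³ + 0³ + 1³ = 1 + 1 + 0 + 1 = 3
3 = (3)_6 → 3³ = 27
27 = (4,3)_6 → 4³ + 3³ = 64 + 27 = 91
91 = (2,3,1)_6 → 2³ + 3³ + 1³ = 8 + 27 + 1 = 36
36 = (1,0,0)_6 → 1³ + 0³ + 0³ = 1 + 0 + 0 = 1  — reached 1.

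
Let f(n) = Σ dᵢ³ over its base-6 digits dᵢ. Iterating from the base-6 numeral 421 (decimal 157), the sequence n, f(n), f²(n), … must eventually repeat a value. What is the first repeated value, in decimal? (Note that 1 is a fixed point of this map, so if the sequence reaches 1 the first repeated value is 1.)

157 = (4,2,1)_6 → 4³ + 2³ + 1³ = 64 + 8 + 1 = 73
73 = (2,0,1)_6 → 2³ + 0³ + 1³ = 8 + 0 + 1 = 9
9 = (1,3)_6 → 1³ + 3³ = 1 + 27 = 28
28 = (4,4)_6 → 4³ + 4³ = 64 + 64 = 128
128 = (3,3,2)_6 → 3³ + 3³ + 2³ = 27 + 27 + 8 = 62
62 = (1,4,2)_6 → 1³ + 4³ + 2³ = 1 + 64 + 8 = 73  — 73 already appeared earlier.

73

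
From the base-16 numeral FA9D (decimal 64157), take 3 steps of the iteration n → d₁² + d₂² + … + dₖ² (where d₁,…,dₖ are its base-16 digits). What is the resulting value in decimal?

392

64157 = (15,10,9,13)_16 → 575
575 = (2,3,15)_16 → 238
238 = (14,14)_16 → 392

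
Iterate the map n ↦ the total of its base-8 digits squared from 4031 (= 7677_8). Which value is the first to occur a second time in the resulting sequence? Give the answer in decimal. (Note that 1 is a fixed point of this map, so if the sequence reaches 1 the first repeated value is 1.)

4031 = (7,6,7,7)_8 → 7² + 6² + 7² + 7² = 49 + 36 + 49 + 49 = 183
183 = (2,6,7)_8 → 2² + 6² + 7² = 4 + 36 + 49 = 89
89 = (1,3,1)_8 → 1² + 3² + 1² = 1 + 9 + 1 = 11
11 = (1,3)_8 → 1² + 3² = 1 + 9 = 10
10 = (1,2)_8 → 1² + 2² = 1 + 4 = 5
5 = (5)_8 → 5² = 25
25 = (3,1)_8 → 3² + 1² = 9 + 1 = 10  — 10 already appeared earlier.

10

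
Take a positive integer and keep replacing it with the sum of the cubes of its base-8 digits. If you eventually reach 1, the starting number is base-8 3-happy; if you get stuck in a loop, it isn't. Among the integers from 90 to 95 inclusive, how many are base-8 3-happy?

3

90: 90 → 36 → 128 → 8 → 1  (reaches 1)
91: 91 → 55 → 559 → 469 → 476 → 434 → 440 → 559  (repeats 559)
92: 92 → 92  (repeats 92)
93: 93 → 153 → 36 → 128 → 8 → 1  (reaches 1)
94: 94 → 244 → 307 → 307  (repeats 307)
95: 95 → 371 → 368 → 341 → 258 → 72 → 2 → 8 → 1  (reaches 1)
base-8 3-happy: 90, 93, 95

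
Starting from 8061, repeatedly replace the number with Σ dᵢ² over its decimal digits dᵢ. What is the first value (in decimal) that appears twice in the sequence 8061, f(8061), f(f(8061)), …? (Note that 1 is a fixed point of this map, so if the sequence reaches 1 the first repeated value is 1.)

8061 → 8² + 0² + 6² + 1² = 64 + 0 + 36 + 1 = 101
101 → 1² + 0² + 1² = 1 + 0 + 1 = 2
2 → 2² = 4
4 → 4² = 16
16 → 1² + 6² = 1 + 36 = 37
37 → 3² + 7² = 9 + 49 = 58
58 → 5² + 8² = 25 + 64 = 89
89 → 8² + 9² = 64 + 81 = 145
145 → 1² + 4² + 5² = 1 + 16 + 25 = 42
42 → 4² + 2² = 16 + 4 = 20
20 → 2² + 0² = 4 + 0 = 4  — 4 already appeared earlier.

4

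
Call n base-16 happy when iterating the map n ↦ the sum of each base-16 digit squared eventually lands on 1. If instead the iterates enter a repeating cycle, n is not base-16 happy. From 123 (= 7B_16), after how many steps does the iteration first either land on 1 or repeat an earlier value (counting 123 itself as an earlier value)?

123 = (7,11)_16 → 170
170 = (10,10)_16 → 200
200 = (12,8)_16 → 208
208 = (13,0)_16 → 169
169 = (10,9)_16 → 181
181 = (11,5)_16 → 146
146 = (9,2)_16 → 85
85 = (5,5)_16 → 50
50 = (3,2)_16 → 13
13 = (13)_16 → 169  — 169 repeats.
That took 10 steps.

10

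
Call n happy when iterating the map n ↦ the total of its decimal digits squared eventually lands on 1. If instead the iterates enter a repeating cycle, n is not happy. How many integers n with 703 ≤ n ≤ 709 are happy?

1

703: 703 → 58 → 89 → 145 → 42 → 20 → 4 → 16 → 37 → 58  — not happy
704: 704 → 65 → 61 → 37 → 58 → 89 → 145 → 42 → 20 → 4 → 16 → 37  — not happy
705: 705 → 74 → 65 → 61 → 37 → 58 → 89 → 145 → 42 → 20 → 4 → 16 → 37  — not happy
706: 706 → 85 → 89 → 145 → 42 → 20 → 4 → 16 → 37 → 58 → 89  — not happy
707: 707 → 98 → 145 → 42 → 20 → 4 → 16 → 37 → 58 → 89 → 145  — not happy
708: 708 → 113 → 11 → 2 → 4 → 16 → 37 → 58 → 89 → 145 → 42 → 20 → 4  — not happy
709: 709 → 130 → 10 → 1  — happy
happy: 709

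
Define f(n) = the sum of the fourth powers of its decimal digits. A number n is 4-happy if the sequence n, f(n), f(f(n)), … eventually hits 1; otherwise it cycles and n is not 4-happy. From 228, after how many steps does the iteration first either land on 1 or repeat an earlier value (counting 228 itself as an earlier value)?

228 → 2⁴ + 2⁴ + 8⁴ = 4128
4128 → 4⁴ + 1⁴ + 2⁴ + 8⁴ = 4369
4369 → 4⁴ + 3⁴ + 6⁴ + 9⁴ = 8194
8194 → 8⁴ + 1⁴ + 9⁴ + 4⁴ = 10914
10914 → 1⁴ + 0⁴ + 9⁴ + 1⁴ + 4⁴ = 6819
6819 → 6⁴ + 8⁴ + 1⁴ + 9⁴ = 11954
11954 → 1⁴ + 1⁴ + 9⁴ + 5⁴ + 4⁴ = 7444
7444 → 7⁴ + 4⁴ + 4⁴ + 4⁴ = 3169
3169 → 3⁴ + 1⁴ + 6⁴ + 9⁴ = 7939
7939 → 7⁴ + 9⁴ + 3⁴ + 9⁴ = 15604
15604 → 1⁴ + 5⁴ + 6⁴ + 0⁴ + 4⁴ = 2178
2178 → 2⁴ + 1⁴ + 7⁴ + 8⁴ = 6514
6514 → 6⁴ + 5⁴ + 1⁴ + 4⁴ = 2178  — 2178 repeats.
That took 13 steps.

13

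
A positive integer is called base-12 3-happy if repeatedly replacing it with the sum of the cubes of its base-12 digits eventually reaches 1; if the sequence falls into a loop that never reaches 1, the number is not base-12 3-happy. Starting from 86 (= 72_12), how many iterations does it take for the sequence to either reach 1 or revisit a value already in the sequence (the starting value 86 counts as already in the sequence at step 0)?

86 = (7,2)_12 → 7³ + 2³ = 343 + 8 = 351
351 = (2,5,3)_12 → 2³ + 5³ + 3³ = 8 + 125 + 27 = 160
160 = (1,1,4)_12 → 1³ + 1³ + 4³ = 1 + 1 + 64 = 66
66 = (5,6)_12 → 5³ + 6³ = 125 + 216 = 341
341 = (2,4,5)_12 → 2³ + 4³ + 5³ = 8 + 64 + 125 = 197
197 = (1,4,5)_12 → 1³ + 4³ + 5³ = 1 + 64 + 125 = 190
190 = (1,3,10)_12 → 1³ + 3³ + 10³ = 1 + 27 + 1000 = 1028
1028 = (7,1,8)_12 → 7³ + 1³ + 8³ = 343 + 1 + 512 = 856
856 = (5,11,4)_12 → 5³ + 11³ + 4³ = 125 + 1331 + 64 = 1520
1520 = (10,6,8)_12 → 10³ + 6³ + 8³ = 1000 + 216 + 512 = 1728
1728 = (1,0,0,0)_12 → 1³ + 0³ + 0³ + 0³ = 1 + 0 + 0 + 0 = 1  — reached 1.
That took 11 steps.

11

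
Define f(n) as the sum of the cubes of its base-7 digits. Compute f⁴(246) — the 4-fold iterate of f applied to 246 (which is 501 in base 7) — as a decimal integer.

246 = (5,0,1)_7 → 126
126 = (2,4,0)_7 → 72
72 = (1,3,2)_7 → 36
36 = (5,1)_7 → 126

126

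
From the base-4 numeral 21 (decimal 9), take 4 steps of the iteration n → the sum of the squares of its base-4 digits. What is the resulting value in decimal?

1

9 = (2,1)_4 → 2² + 1² = 5
5 = (1,1)_4 → 1² + 1² = 2
2 = (2)_4 → 2² = 4
4 = (1,0)_4 → 1² + 0² = 1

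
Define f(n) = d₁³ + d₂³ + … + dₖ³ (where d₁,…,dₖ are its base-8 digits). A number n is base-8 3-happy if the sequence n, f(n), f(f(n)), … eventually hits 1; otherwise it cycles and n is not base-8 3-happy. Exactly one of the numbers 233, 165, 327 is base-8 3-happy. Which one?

233: 233 → 153 → 36 → 128 → 8 → 1  — reaches 1 (base-8 3-happy)
165: 165 → 197 → 152 → 35 → 91 → 55 → 559 → 469 → 476 → 434 → 440 → 559  — repeats 559 (not base-8 3-happy)
327: 327 → 468 → 415 → 586 → 11 → 28 → 91 → 55 → 559 → 469 → 476 → 434 → 440 → 559  — repeats 559 (not base-8 3-happy)

233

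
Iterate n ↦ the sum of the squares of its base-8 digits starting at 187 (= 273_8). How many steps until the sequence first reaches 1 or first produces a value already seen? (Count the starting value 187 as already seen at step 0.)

10

187 = (2,7,3)_8 → 2² + 7² + 3² = 4 + 49 + 9 = 62
62 = (7,6)_8 → 7² + 6² = 49 + 36 = 85
85 = (1,2,5)_8 → 1² + 2² + 5² = 1 + 4 + 25 = 30
30 = (3,6)_8 → 3² + 6² = 9 + 36 = 45
45 = (5,5)_8 → 5² + 5² = 25 + 25 = 50
50 = (6,2)_8 → 6² + 2² = 36 + 4 = 40
40 = (5,0)_8 → 5² + 0² = 25 + 0 = 25
25 = (3,1)_8 → 3² + 1² = 9 + 1 = 10
10 = (1,2)_8 → 1² + 2² = 1 + 4 = 5
5 = (5)_8 → 5² = 25  — 25 repeats.
That took 10 steps.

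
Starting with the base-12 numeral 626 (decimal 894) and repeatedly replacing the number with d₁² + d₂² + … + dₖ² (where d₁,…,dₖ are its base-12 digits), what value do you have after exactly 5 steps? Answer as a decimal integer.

894 = (6,2,6)_12 → 6² + 2² + 6² = 36 + 4 + 36 = 76
76 = (6,4)_12 → 6² + 4² = 36 + 16 = 52
52 = (4,4)_12 → 4² + 4² = 16 + 16 = 32
32 = (2,8)_12 → 2² + 8² = 4 + 64 = 68
68 = (5,8)_12 → 5² + 8² = 25 + 64 = 89

89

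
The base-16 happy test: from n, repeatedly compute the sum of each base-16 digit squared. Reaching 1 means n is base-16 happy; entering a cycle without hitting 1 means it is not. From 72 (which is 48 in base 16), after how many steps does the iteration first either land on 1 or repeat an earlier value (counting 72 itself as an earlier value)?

72 = (4,8)_16 → 80
80 = (5,0)_16 → 25
25 = (1,9)_16 → 82
82 = (5,2)_16 → 29
29 = (1,13)_16 → 170
170 = (10,10)_16 → 200
200 = (12,8)_16 → 208
208 = (13,0)_16 → 169
169 = (10,9)_16 → 181
181 = (11,5)_16 → 146
146 = (9,2)_16 → 85
85 = (5,5)_16 → 50
50 = (3,2)_16 → 13
13 = (13)_16 → 169  — 169 repeats.
That took 14 steps.

14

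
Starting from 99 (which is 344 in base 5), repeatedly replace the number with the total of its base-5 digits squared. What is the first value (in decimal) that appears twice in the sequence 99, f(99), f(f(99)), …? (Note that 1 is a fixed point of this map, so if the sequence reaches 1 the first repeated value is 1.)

1

99 = (3,4,4)_5 → 3² + 4² + 4² = 41
41 = (1,3,1)_5 → 1² + 3² + 1² = 11
11 = (2,1)_5 → 2² + 1² = 5
5 = (1,0)_5 → 1² + 0² = 1  — reached the fixed point 1.
1 → 1, so 1 is the first repeated value.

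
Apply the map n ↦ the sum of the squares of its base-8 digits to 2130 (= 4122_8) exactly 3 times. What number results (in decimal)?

2130 = (4,1,2,2)_8 → 4² + 1² + 2² + 2² = 16 + 1 + 4 + 4 = 25
25 = (3,1)_8 → 3² + 1² = 9 + 1 = 10
10 = (1,2)_8 → 1² + 2² = 1 + 4 = 5

5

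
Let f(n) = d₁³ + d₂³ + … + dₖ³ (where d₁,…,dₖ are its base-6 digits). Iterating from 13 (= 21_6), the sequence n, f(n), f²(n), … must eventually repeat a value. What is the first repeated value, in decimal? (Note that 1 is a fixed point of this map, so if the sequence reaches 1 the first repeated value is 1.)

13 = (2,1)_6 → 2³ + 1³ = 8 + 1 = 9
9 = (1,3)_6 → 1³ + 3³ = 1 + 27 = 28
28 = (4,4)_6 → 4³ + 4³ = 64 + 64 = 128
128 = (3,3,2)_6 → 3³ + 3³ + 2³ = 27 + 27 + 8 = 62
62 = (1,4,2)_6 → 1³ + 4³ + 2³ = 1 + 64 + 8 = 73
73 = (2,0,1)_6 → 2³ + 0³ + 1³ = 8 + 0 + 1 = 9  — 9 already appeared earlier.

9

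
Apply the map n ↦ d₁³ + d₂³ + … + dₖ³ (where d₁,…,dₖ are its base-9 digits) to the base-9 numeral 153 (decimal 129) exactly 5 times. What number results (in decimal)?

27

129 = (1,5,3)_9 → 1³ + 5³ + 3³ = 1 + 125 + 27 = 153
153 = (1,8,0)_9 → 1³ + 8³ + 0³ = 1 + 512 + 0 = 513
513 = (6,3,0)_9 → 6³ + 3³ + 0³ = 216 + 27 + 0 = 243
243 = (3,0,0)_9 → 3³ + 0³ + 0³ = 27 + 0 + 0 = 27
27 = (3,0)_9 → 3³ + 0³ = 27 + 0 = 27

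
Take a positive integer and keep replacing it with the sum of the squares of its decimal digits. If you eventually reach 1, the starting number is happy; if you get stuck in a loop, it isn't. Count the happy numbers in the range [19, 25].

2

19: 19 → 82 → 68 → 100 → 1  — happy
20: 20 → 4 → 16 → 37 → 58 → 89 → 145 → 42 → 20  — not happy
21: 21 → 5 → 25 → 29 → 85 → 89 → 145 → 42 → 20 → 4 → 16 → 37 → 58 → 89  — not happy
22: 22 → 8 → 64 → 52 → 29 → 85 → 89 → 145 → 42 → 20 → 4 → 16 → 37 → 58 → 89  — not happy
23: 23 → 13 → 10 → 1  — happy
24: 24 → 20 → 4 → 16 → 37 → 58 → 89 → 145 → 42 → 20  — not happy
25: 25 → 29 → 85 → 89 → 145 → 42 → 20 → 4 → 16 → 37 → 58 → 89  — not happy
happy: 19, 23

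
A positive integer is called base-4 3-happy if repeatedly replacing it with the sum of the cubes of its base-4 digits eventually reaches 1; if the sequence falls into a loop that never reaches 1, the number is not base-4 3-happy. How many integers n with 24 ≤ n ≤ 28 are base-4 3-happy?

1

24: 24 → 9 → 9  — not base-4 3-happy
25: 25 → 10 → 16 → 1  — base-4 3-happy
26: 26 → 17 → 2 → 8 → 8  — not base-4 3-happy
27: 27 → 36 → 9 → 9  — not base-4 3-happy
28: 28 → 28  — not base-4 3-happy
base-4 3-happy: 25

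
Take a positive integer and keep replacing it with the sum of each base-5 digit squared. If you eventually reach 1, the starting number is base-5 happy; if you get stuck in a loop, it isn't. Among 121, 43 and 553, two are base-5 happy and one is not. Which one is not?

121: 121 → 33 → 11 → 5 → 1  — reaches 1 (base-5 happy)
43: 43 → 19 → 25 → 1  — reaches 1 (base-5 happy)
553: 553 → 29 → 17 → 13 → 13  — repeats 13 (not base-5 happy)

553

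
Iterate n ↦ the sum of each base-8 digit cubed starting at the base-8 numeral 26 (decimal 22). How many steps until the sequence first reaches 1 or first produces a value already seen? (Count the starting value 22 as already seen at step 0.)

9

22 = (2,6)_8 → 2³ + 6³ = 224
224 = (3,4,0)_8 → 3³ + 4³ + 0³ = 91
91 = (1,3,3)_8 → 1³ + 3³ + 3³ = 55
55 = (6,7)_8 → 6³ + 7³ = 559
559 = (1,0,5,7)_8 → 1³ + 0³ + 5³ + 7³ = 469
469 = (7,2,5)_8 → 7³ + 2³ + 5³ = 476
476 = (7,3,4)_8 → 7³ + 3³ + 4³ = 434
434 = (6,6,2)_8 → 6³ + 6³ + 2³ = 440
440 = (6,7,0)_8 → 6³ + 7³ + 0³ = 559  — 559 repeats.
That took 9 steps.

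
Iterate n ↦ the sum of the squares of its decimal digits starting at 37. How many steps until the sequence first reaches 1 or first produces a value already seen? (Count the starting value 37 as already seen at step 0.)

37 → 3² + 7² = 9 + 49 = 58
58 → 5² + 8² = 25 + 64 = 89
89 → 8² + 9² = 64 + 81 = 145
145 → 1² + 4² + 5² = 1 + 16 + 25 = 42
42 → 4² + 2² = 16 + 4 = 20
20 → 2² + 0² = 4 + 0 = 4
4 → 4² = 16
16 → 1² + 6² = 1 + 36 = 37  — 37 repeats.
That took 8 steps.

8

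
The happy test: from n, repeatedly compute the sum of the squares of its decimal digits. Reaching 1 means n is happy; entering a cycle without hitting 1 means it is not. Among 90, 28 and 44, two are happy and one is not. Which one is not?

90: 90 → 81 → 65 → 61 → 37 → 58 → 89 → 145 → 42 → 20 → 4 → 16 → 37  — repeats 37 (not happy)
28: 28 → 68 → 100 → 1  — reaches 1 (happy)
44: 44 → 32 → 13 → 10 → 1  — reaches 1 (happy)

90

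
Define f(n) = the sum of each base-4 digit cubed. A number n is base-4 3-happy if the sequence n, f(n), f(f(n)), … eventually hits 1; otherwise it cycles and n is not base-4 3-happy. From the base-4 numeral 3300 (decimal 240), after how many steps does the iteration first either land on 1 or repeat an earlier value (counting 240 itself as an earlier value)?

240 = (3,3,0,0)_4 → 54
54 = (3,1,2)_4 → 36
36 = (2,1,0)_4 → 9
9 = (2,1)_4 → 9  — 9 repeats.
That took 4 steps.

4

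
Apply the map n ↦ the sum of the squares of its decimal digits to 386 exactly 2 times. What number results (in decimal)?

82

386 → 109
109 → 82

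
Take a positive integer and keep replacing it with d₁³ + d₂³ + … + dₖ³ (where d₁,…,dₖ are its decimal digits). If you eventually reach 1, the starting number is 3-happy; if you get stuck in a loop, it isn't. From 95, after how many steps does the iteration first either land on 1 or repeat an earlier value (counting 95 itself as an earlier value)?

95 → 9³ + 5³ = 729 + 125 = 854
854 → 8³ + 5³ + 4³ = 512 + 125 + 64 = 701
701 → 7³ + 0³ + 1³ = 343 + 0 + 1 = 344
344 → 3³ + 4³ + 4³ = 27 + 64 + 64 = 155
155 → 1³ + 5³ + 5³ = 1 + 125 + 125 = 251
251 → 2³ + 5³ + 1³ = 8 + 125 + 1 = 134
134 → 1³ + 3³ + 4³ = 1 + 27 + 64 = 92
92 → 9³ + 2³ = 729 + 8 = 737
737 → 7³ + 3³ + 7³ = 343 + 27 + 343 = 713
713 → 7³ + 1³ + 3³ = 343 + 1 + 27 = 371
371 → 3³ + 7³ + 1³ = 27 + 343 + 1 = 371  — 371 repeats.
That took 11 steps.

11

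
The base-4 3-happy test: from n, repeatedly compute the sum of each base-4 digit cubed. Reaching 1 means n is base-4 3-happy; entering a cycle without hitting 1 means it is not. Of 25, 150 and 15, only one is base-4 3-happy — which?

25

25: 25 → 10 → 16 → 1  — reaches 1 (base-4 3-happy)
150: 150 → 18 → 9 → 9  — repeats 9 (not base-4 3-happy)
15: 15 → 54 → 36 → 9 → 9  — repeats 9 (not base-4 3-happy)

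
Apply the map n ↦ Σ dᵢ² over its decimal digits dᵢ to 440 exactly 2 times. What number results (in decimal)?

13

440 → 32
32 → 13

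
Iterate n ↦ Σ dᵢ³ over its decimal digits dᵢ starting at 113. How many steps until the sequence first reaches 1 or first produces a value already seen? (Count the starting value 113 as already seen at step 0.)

113 → 1³ + 1³ + 3³ = 1 + 1 + 27 = 29
29 → 2³ + 9³ = 8 + 729 = 737
737 → 7³ + 3³ + 7³ = 343 + 27 + 343 = 713
713 → 7³ + 1³ + 3³ = 343 + 1 + 27 = 371
371 → 3³ + 7³ + 1³ = 27 + 343 + 1 = 371  — 371 repeats.
That took 5 steps.

5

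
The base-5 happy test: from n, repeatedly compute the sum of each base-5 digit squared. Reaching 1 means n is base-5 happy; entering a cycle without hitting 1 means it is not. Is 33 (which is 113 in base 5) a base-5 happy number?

base-5 happy

33 = (1,1,3)_5 → 1² + 1² + 3² = 11
11 = (2,1)_5 → 2² + 1² = 5
5 = (1,0)_5 → 1² + 0² = 1  — reached 1.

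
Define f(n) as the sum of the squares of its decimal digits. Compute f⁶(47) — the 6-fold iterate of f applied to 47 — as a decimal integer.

47 → 4² + 7² = 65
65 → 6² + 5² = 61
61 → 6² + 1² = 37
37 → 3² + 7² = 58
58 → 5² + 8² = 89
89 → 8² + 9² = 145

145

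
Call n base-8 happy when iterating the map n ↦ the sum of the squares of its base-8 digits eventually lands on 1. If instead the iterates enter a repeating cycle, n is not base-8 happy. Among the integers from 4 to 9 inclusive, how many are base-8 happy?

4: 4 → 16 → 4  — not base-8 happy
5: 5 → 25 → 10 → 5  — not base-8 happy
6: 6 → 36 → 32 → 16 → 4 → 16  — not base-8 happy
7: 7 → 49 → 37 → 41 → 26 → 13 → 26  — not base-8 happy
8: 8 → 1  — base-8 happy
9: 9 → 2 → 4 → 16 → 4  — not base-8 happy
base-8 happy: 8

1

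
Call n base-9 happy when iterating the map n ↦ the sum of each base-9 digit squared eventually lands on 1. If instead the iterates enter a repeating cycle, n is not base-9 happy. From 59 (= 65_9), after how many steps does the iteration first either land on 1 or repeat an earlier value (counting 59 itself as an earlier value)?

7

59 = (6,5)_9 → 6² + 5² = 36 + 25 = 61
61 = (6,7)_9 → 6² + 7² = 36 + 49 = 85
85 = (1,0,4)_9 → 1² + 0² + 4² = 1 + 0 + 16 = 17
17 = (1,8)_9 → 1² + 8² = 1 + 64 = 65
65 = (7,2)_9 → 7² + 2² = 49 + 4 = 53
53 = (5,8)_9 → 5² + 8² = 25 + 64 = 89
89 = (1,0,8)_9 → 1² + 0² + 8² = 1 + 0 + 64 = 65  — 65 repeats.
That took 7 steps.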